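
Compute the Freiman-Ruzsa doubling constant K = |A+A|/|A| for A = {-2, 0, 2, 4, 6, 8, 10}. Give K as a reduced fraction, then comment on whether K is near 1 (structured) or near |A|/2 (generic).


|A| = 7.
Compute A + A by enumerating all 49 pairs.
A + A = {-4, -2, 0, 2, 4, 6, 8, 10, 12, 14, 16, 18, 20}, so |A + A| = 13.
K = |A + A| / |A| = 13/7 (already in lowest terms) ≈ 1.8571.
Reference: AP of size 7 gives K = 13/7 ≈ 1.8571; a fully generic set of size 7 gives K ≈ 4.0000.

|A| = 7, |A + A| = 13, K = 13/7.


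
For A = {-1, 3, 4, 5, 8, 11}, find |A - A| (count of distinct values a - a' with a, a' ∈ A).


A - A = {a - a' : a, a' ∈ A}; |A| = 6.
Bounds: 2|A|-1 ≤ |A - A| ≤ |A|² - |A| + 1, i.e. 11 ≤ |A - A| ≤ 31.
Note: 0 ∈ A - A always (from a - a). The set is symmetric: if d ∈ A - A then -d ∈ A - A.
Enumerate nonzero differences d = a - a' with a > a' (then include -d):
Positive differences: {1, 2, 3, 4, 5, 6, 7, 8, 9, 12}
Full difference set: {0} ∪ (positive diffs) ∪ (negative diffs).
|A - A| = 1 + 2·10 = 21 (matches direct enumeration: 21).

|A - A| = 21


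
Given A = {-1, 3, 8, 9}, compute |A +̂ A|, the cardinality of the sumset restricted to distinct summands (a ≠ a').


Restricted sumset: A +̂ A = {a + a' : a ∈ A, a' ∈ A, a ≠ a'}.
Equivalently, take A + A and drop any sum 2a that is achievable ONLY as a + a for a ∈ A (i.e. sums representable only with equal summands).
Enumerate pairs (a, a') with a < a' (symmetric, so each unordered pair gives one sum; this covers all a ≠ a'):
  -1 + 3 = 2
  -1 + 8 = 7
  -1 + 9 = 8
  3 + 8 = 11
  3 + 9 = 12
  8 + 9 = 17
Collected distinct sums: {2, 7, 8, 11, 12, 17}
|A +̂ A| = 6
(Reference bound: |A +̂ A| ≥ 2|A| - 3 for |A| ≥ 2, with |A| = 4 giving ≥ 5.)

|A +̂ A| = 6


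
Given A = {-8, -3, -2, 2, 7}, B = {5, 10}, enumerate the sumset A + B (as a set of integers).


A + B = {a + b : a ∈ A, b ∈ B}.
Enumerate all |A|·|B| = 5·2 = 10 pairs (a, b) and collect distinct sums.
a = -8: -8+5=-3, -8+10=2
a = -3: -3+5=2, -3+10=7
a = -2: -2+5=3, -2+10=8
a = 2: 2+5=7, 2+10=12
a = 7: 7+5=12, 7+10=17
Collecting distinct sums: A + B = {-3, 2, 3, 7, 8, 12, 17}
|A + B| = 7

A + B = {-3, 2, 3, 7, 8, 12, 17}


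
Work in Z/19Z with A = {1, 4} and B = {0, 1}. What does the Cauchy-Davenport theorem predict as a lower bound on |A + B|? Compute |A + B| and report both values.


Cauchy-Davenport: |A + B| ≥ min(p, |A| + |B| - 1) for A, B nonempty in Z/pZ.
|A| = 2, |B| = 2, p = 19.
CD lower bound = min(19, 2 + 2 - 1) = min(19, 3) = 3.
Compute A + B mod 19 directly:
a = 1: 1+0=1, 1+1=2
a = 4: 4+0=4, 4+1=5
A + B = {1, 2, 4, 5}, so |A + B| = 4.
Verify: 4 ≥ 3? Yes ✓.

CD lower bound = 3, actual |A + B| = 4.


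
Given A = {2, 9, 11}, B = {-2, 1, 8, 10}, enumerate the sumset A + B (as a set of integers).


A + B = {a + b : a ∈ A, b ∈ B}.
Enumerate all |A|·|B| = 3·4 = 12 pairs (a, b) and collect distinct sums.
a = 2: 2+-2=0, 2+1=3, 2+8=10, 2+10=12
a = 9: 9+-2=7, 9+1=10, 9+8=17, 9+10=19
a = 11: 11+-2=9, 11+1=12, 11+8=19, 11+10=21
Collecting distinct sums: A + B = {0, 3, 7, 9, 10, 12, 17, 19, 21}
|A + B| = 9

A + B = {0, 3, 7, 9, 10, 12, 17, 19, 21}


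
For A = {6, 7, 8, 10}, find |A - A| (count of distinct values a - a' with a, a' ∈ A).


A - A = {a - a' : a, a' ∈ A}; |A| = 4.
Bounds: 2|A|-1 ≤ |A - A| ≤ |A|² - |A| + 1, i.e. 7 ≤ |A - A| ≤ 13.
Note: 0 ∈ A - A always (from a - a). The set is symmetric: if d ∈ A - A then -d ∈ A - A.
Enumerate nonzero differences d = a - a' with a > a' (then include -d):
Positive differences: {1, 2, 3, 4}
Full difference set: {0} ∪ (positive diffs) ∪ (negative diffs).
|A - A| = 1 + 2·4 = 9 (matches direct enumeration: 9).

|A - A| = 9


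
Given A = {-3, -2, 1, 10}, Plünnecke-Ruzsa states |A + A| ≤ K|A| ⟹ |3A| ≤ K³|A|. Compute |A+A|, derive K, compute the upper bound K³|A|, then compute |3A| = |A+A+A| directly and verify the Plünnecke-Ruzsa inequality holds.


|A| = 4.
Step 1: Compute A + A by enumerating all 16 pairs.
A + A = {-6, -5, -4, -2, -1, 2, 7, 8, 11, 20}, so |A + A| = 10.
Step 2: Doubling constant K = |A + A|/|A| = 10/4 = 10/4 ≈ 2.5000.
Step 3: Plünnecke-Ruzsa gives |3A| ≤ K³·|A| = (2.5000)³ · 4 ≈ 62.5000.
Step 4: Compute 3A = A + A + A directly by enumerating all triples (a,b,c) ∈ A³; |3A| = 20.
Step 5: Check 20 ≤ 62.5000? Yes ✓.

K = 10/4, Plünnecke-Ruzsa bound K³|A| ≈ 62.5000, |3A| = 20, inequality holds.


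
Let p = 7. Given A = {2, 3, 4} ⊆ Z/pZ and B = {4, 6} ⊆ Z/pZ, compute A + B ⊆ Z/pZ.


Work in Z/7Z: reduce every sum a + b modulo 7.
Enumerate all 6 pairs:
a = 2: 2+4=6, 2+6=1
a = 3: 3+4=0, 3+6=2
a = 4: 4+4=1, 4+6=3
Distinct residues collected: {0, 1, 2, 3, 6}
|A + B| = 5 (out of 7 total residues).

A + B = {0, 1, 2, 3, 6}


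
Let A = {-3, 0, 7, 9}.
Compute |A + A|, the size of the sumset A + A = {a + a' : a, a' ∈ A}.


A + A = {a + a' : a, a' ∈ A}; |A| = 4.
General bounds: 2|A| - 1 ≤ |A + A| ≤ |A|(|A|+1)/2, i.e. 7 ≤ |A + A| ≤ 10.
Lower bound 2|A|-1 is attained iff A is an arithmetic progression.
Enumerate sums a + a' for a ≤ a' (symmetric, so this suffices):
a = -3: -3+-3=-6, -3+0=-3, -3+7=4, -3+9=6
a = 0: 0+0=0, 0+7=7, 0+9=9
a = 7: 7+7=14, 7+9=16
a = 9: 9+9=18
Distinct sums: {-6, -3, 0, 4, 6, 7, 9, 14, 16, 18}
|A + A| = 10

|A + A| = 10


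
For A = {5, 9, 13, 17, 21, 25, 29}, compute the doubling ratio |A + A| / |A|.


|A| = 7.
Compute A + A by enumerating all 49 pairs.
A + A = {10, 14, 18, 22, 26, 30, 34, 38, 42, 46, 50, 54, 58}, so |A + A| = 13.
K = |A + A| / |A| = 13/7 (already in lowest terms) ≈ 1.8571.
Reference: AP of size 7 gives K = 13/7 ≈ 1.8571; a fully generic set of size 7 gives K ≈ 4.0000.

|A| = 7, |A + A| = 13, K = 13/7.


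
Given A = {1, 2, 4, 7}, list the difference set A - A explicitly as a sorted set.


A - A = {a - a' : a, a' ∈ A}.
Compute a - a' for each ordered pair (a, a'):
a = 1: 1-1=0, 1-2=-1, 1-4=-3, 1-7=-6
a = 2: 2-1=1, 2-2=0, 2-4=-2, 2-7=-5
a = 4: 4-1=3, 4-2=2, 4-4=0, 4-7=-3
a = 7: 7-1=6, 7-2=5, 7-4=3, 7-7=0
Collecting distinct values (and noting 0 appears from a-a):
A - A = {-6, -5, -3, -2, -1, 0, 1, 2, 3, 5, 6}
|A - A| = 11

A - A = {-6, -5, -3, -2, -1, 0, 1, 2, 3, 5, 6}


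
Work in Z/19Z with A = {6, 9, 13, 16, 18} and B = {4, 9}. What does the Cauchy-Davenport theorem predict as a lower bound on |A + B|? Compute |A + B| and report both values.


Cauchy-Davenport: |A + B| ≥ min(p, |A| + |B| - 1) for A, B nonempty in Z/pZ.
|A| = 5, |B| = 2, p = 19.
CD lower bound = min(19, 5 + 2 - 1) = min(19, 6) = 6.
Compute A + B mod 19 directly:
a = 6: 6+4=10, 6+9=15
a = 9: 9+4=13, 9+9=18
a = 13: 13+4=17, 13+9=3
a = 16: 16+4=1, 16+9=6
a = 18: 18+4=3, 18+9=8
A + B = {1, 3, 6, 8, 10, 13, 15, 17, 18}, so |A + B| = 9.
Verify: 9 ≥ 6? Yes ✓.

CD lower bound = 6, actual |A + B| = 9.


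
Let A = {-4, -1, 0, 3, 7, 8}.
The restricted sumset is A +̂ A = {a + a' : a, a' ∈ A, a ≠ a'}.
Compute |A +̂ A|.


Restricted sumset: A +̂ A = {a + a' : a ∈ A, a' ∈ A, a ≠ a'}.
Equivalently, take A + A and drop any sum 2a that is achievable ONLY as a + a for a ∈ A (i.e. sums representable only with equal summands).
Enumerate pairs (a, a') with a < a' (symmetric, so each unordered pair gives one sum; this covers all a ≠ a'):
  -4 + -1 = -5
  -4 + 0 = -4
  -4 + 3 = -1
  -4 + 7 = 3
  -4 + 8 = 4
  -1 + 0 = -1
  -1 + 3 = 2
  -1 + 7 = 6
  -1 + 8 = 7
  0 + 3 = 3
  0 + 7 = 7
  0 + 8 = 8
  3 + 7 = 10
  3 + 8 = 11
  7 + 8 = 15
Collected distinct sums: {-5, -4, -1, 2, 3, 4, 6, 7, 8, 10, 11, 15}
|A +̂ A| = 12
(Reference bound: |A +̂ A| ≥ 2|A| - 3 for |A| ≥ 2, with |A| = 6 giving ≥ 9.)

|A +̂ A| = 12


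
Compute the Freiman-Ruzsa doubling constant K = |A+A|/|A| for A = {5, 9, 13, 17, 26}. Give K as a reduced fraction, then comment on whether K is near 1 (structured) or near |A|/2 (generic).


|A| = 5.
Compute A + A by enumerating all 25 pairs.
A + A = {10, 14, 18, 22, 26, 30, 31, 34, 35, 39, 43, 52}, so |A + A| = 12.
K = |A + A| / |A| = 12/5 (already in lowest terms) ≈ 2.4000.
Reference: AP of size 5 gives K = 9/5 ≈ 1.8000; a fully generic set of size 5 gives K ≈ 3.0000.

|A| = 5, |A + A| = 12, K = 12/5.


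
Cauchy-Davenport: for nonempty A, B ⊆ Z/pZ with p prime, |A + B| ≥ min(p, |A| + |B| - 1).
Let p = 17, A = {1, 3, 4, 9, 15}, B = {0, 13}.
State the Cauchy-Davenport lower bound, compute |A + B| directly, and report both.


Cauchy-Davenport: |A + B| ≥ min(p, |A| + |B| - 1) for A, B nonempty in Z/pZ.
|A| = 5, |B| = 2, p = 17.
CD lower bound = min(17, 5 + 2 - 1) = min(17, 6) = 6.
Compute A + B mod 17 directly:
a = 1: 1+0=1, 1+13=14
a = 3: 3+0=3, 3+13=16
a = 4: 4+0=4, 4+13=0
a = 9: 9+0=9, 9+13=5
a = 15: 15+0=15, 15+13=11
A + B = {0, 1, 3, 4, 5, 9, 11, 14, 15, 16}, so |A + B| = 10.
Verify: 10 ≥ 6? Yes ✓.

CD lower bound = 6, actual |A + B| = 10.


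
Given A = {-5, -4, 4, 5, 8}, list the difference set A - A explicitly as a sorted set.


A - A = {a - a' : a, a' ∈ A}.
Compute a - a' for each ordered pair (a, a'):
a = -5: -5--5=0, -5--4=-1, -5-4=-9, -5-5=-10, -5-8=-13
a = -4: -4--5=1, -4--4=0, -4-4=-8, -4-5=-9, -4-8=-12
a = 4: 4--5=9, 4--4=8, 4-4=0, 4-5=-1, 4-8=-4
a = 5: 5--5=10, 5--4=9, 5-4=1, 5-5=0, 5-8=-3
a = 8: 8--5=13, 8--4=12, 8-4=4, 8-5=3, 8-8=0
Collecting distinct values (and noting 0 appears from a-a):
A - A = {-13, -12, -10, -9, -8, -4, -3, -1, 0, 1, 3, 4, 8, 9, 10, 12, 13}
|A - A| = 17

A - A = {-13, -12, -10, -9, -8, -4, -3, -1, 0, 1, 3, 4, 8, 9, 10, 12, 13}


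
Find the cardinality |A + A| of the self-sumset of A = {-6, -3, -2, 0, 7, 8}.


A + A = {a + a' : a, a' ∈ A}; |A| = 6.
General bounds: 2|A| - 1 ≤ |A + A| ≤ |A|(|A|+1)/2, i.e. 11 ≤ |A + A| ≤ 21.
Lower bound 2|A|-1 is attained iff A is an arithmetic progression.
Enumerate sums a + a' for a ≤ a' (symmetric, so this suffices):
a = -6: -6+-6=-12, -6+-3=-9, -6+-2=-8, -6+0=-6, -6+7=1, -6+8=2
a = -3: -3+-3=-6, -3+-2=-5, -3+0=-3, -3+7=4, -3+8=5
a = -2: -2+-2=-4, -2+0=-2, -2+7=5, -2+8=6
a = 0: 0+0=0, 0+7=7, 0+8=8
a = 7: 7+7=14, 7+8=15
a = 8: 8+8=16
Distinct sums: {-12, -9, -8, -6, -5, -4, -3, -2, 0, 1, 2, 4, 5, 6, 7, 8, 14, 15, 16}
|A + A| = 19

|A + A| = 19


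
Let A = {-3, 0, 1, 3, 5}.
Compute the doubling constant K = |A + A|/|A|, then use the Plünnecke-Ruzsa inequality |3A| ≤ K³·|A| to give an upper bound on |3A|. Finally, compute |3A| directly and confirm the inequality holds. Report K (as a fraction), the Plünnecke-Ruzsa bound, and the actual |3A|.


|A| = 5.
Step 1: Compute A + A by enumerating all 25 pairs.
A + A = {-6, -3, -2, 0, 1, 2, 3, 4, 5, 6, 8, 10}, so |A + A| = 12.
Step 2: Doubling constant K = |A + A|/|A| = 12/5 = 12/5 ≈ 2.4000.
Step 3: Plünnecke-Ruzsa gives |3A| ≤ K³·|A| = (2.4000)³ · 5 ≈ 69.1200.
Step 4: Compute 3A = A + A + A directly by enumerating all triples (a,b,c) ∈ A³; |3A| = 20.
Step 5: Check 20 ≤ 69.1200? Yes ✓.

K = 12/5, Plünnecke-Ruzsa bound K³|A| ≈ 69.1200, |3A| = 20, inequality holds.


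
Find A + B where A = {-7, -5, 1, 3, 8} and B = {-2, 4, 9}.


A + B = {a + b : a ∈ A, b ∈ B}.
Enumerate all |A|·|B| = 5·3 = 15 pairs (a, b) and collect distinct sums.
a = -7: -7+-2=-9, -7+4=-3, -7+9=2
a = -5: -5+-2=-7, -5+4=-1, -5+9=4
a = 1: 1+-2=-1, 1+4=5, 1+9=10
a = 3: 3+-2=1, 3+4=7, 3+9=12
a = 8: 8+-2=6, 8+4=12, 8+9=17
Collecting distinct sums: A + B = {-9, -7, -3, -1, 1, 2, 4, 5, 6, 7, 10, 12, 17}
|A + B| = 13

A + B = {-9, -7, -3, -1, 1, 2, 4, 5, 6, 7, 10, 12, 17}


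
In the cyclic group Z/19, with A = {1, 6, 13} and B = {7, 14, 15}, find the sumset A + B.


Work in Z/19Z: reduce every sum a + b modulo 19.
Enumerate all 9 pairs:
a = 1: 1+7=8, 1+14=15, 1+15=16
a = 6: 6+7=13, 6+14=1, 6+15=2
a = 13: 13+7=1, 13+14=8, 13+15=9
Distinct residues collected: {1, 2, 8, 9, 13, 15, 16}
|A + B| = 7 (out of 19 total residues).

A + B = {1, 2, 8, 9, 13, 15, 16}


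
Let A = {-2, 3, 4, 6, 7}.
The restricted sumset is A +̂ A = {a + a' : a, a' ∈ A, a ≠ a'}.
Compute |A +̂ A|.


Restricted sumset: A +̂ A = {a + a' : a ∈ A, a' ∈ A, a ≠ a'}.
Equivalently, take A + A and drop any sum 2a that is achievable ONLY as a + a for a ∈ A (i.e. sums representable only with equal summands).
Enumerate pairs (a, a') with a < a' (symmetric, so each unordered pair gives one sum; this covers all a ≠ a'):
  -2 + 3 = 1
  -2 + 4 = 2
  -2 + 6 = 4
  -2 + 7 = 5
  3 + 4 = 7
  3 + 6 = 9
  3 + 7 = 10
  4 + 6 = 10
  4 + 7 = 11
  6 + 7 = 13
Collected distinct sums: {1, 2, 4, 5, 7, 9, 10, 11, 13}
|A +̂ A| = 9
(Reference bound: |A +̂ A| ≥ 2|A| - 3 for |A| ≥ 2, with |A| = 5 giving ≥ 7.)

|A +̂ A| = 9


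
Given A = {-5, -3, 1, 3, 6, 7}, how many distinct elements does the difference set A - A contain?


A - A = {a - a' : a, a' ∈ A}; |A| = 6.
Bounds: 2|A|-1 ≤ |A - A| ≤ |A|² - |A| + 1, i.e. 11 ≤ |A - A| ≤ 31.
Note: 0 ∈ A - A always (from a - a). The set is symmetric: if d ∈ A - A then -d ∈ A - A.
Enumerate nonzero differences d = a - a' with a > a' (then include -d):
Positive differences: {1, 2, 3, 4, 5, 6, 8, 9, 10, 11, 12}
Full difference set: {0} ∪ (positive diffs) ∪ (negative diffs).
|A - A| = 1 + 2·11 = 23 (matches direct enumeration: 23).

|A - A| = 23


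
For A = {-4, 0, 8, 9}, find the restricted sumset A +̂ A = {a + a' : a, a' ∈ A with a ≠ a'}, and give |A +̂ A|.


Restricted sumset: A +̂ A = {a + a' : a ∈ A, a' ∈ A, a ≠ a'}.
Equivalently, take A + A and drop any sum 2a that is achievable ONLY as a + a for a ∈ A (i.e. sums representable only with equal summands).
Enumerate pairs (a, a') with a < a' (symmetric, so each unordered pair gives one sum; this covers all a ≠ a'):
  -4 + 0 = -4
  -4 + 8 = 4
  -4 + 9 = 5
  0 + 8 = 8
  0 + 9 = 9
  8 + 9 = 17
Collected distinct sums: {-4, 4, 5, 8, 9, 17}
|A +̂ A| = 6
(Reference bound: |A +̂ A| ≥ 2|A| - 3 for |A| ≥ 2, with |A| = 4 giving ≥ 5.)

|A +̂ A| = 6


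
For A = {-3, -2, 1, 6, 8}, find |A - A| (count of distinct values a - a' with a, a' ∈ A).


A - A = {a - a' : a, a' ∈ A}; |A| = 5.
Bounds: 2|A|-1 ≤ |A - A| ≤ |A|² - |A| + 1, i.e. 9 ≤ |A - A| ≤ 21.
Note: 0 ∈ A - A always (from a - a). The set is symmetric: if d ∈ A - A then -d ∈ A - A.
Enumerate nonzero differences d = a - a' with a > a' (then include -d):
Positive differences: {1, 2, 3, 4, 5, 7, 8, 9, 10, 11}
Full difference set: {0} ∪ (positive diffs) ∪ (negative diffs).
|A - A| = 1 + 2·10 = 21 (matches direct enumeration: 21).

|A - A| = 21


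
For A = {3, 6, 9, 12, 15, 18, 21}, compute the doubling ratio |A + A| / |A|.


|A| = 7.
Compute A + A by enumerating all 49 pairs.
A + A = {6, 9, 12, 15, 18, 21, 24, 27, 30, 33, 36, 39, 42}, so |A + A| = 13.
K = |A + A| / |A| = 13/7 (already in lowest terms) ≈ 1.8571.
Reference: AP of size 7 gives K = 13/7 ≈ 1.8571; a fully generic set of size 7 gives K ≈ 4.0000.

|A| = 7, |A + A| = 13, K = 13/7.


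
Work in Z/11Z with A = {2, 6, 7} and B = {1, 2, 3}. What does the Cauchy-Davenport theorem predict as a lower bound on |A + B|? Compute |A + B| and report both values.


Cauchy-Davenport: |A + B| ≥ min(p, |A| + |B| - 1) for A, B nonempty in Z/pZ.
|A| = 3, |B| = 3, p = 11.
CD lower bound = min(11, 3 + 3 - 1) = min(11, 5) = 5.
Compute A + B mod 11 directly:
a = 2: 2+1=3, 2+2=4, 2+3=5
a = 6: 6+1=7, 6+2=8, 6+3=9
a = 7: 7+1=8, 7+2=9, 7+3=10
A + B = {3, 4, 5, 7, 8, 9, 10}, so |A + B| = 7.
Verify: 7 ≥ 5? Yes ✓.

CD lower bound = 5, actual |A + B| = 7.


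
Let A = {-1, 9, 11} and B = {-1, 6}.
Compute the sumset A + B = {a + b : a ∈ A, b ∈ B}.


A + B = {a + b : a ∈ A, b ∈ B}.
Enumerate all |A|·|B| = 3·2 = 6 pairs (a, b) and collect distinct sums.
a = -1: -1+-1=-2, -1+6=5
a = 9: 9+-1=8, 9+6=15
a = 11: 11+-1=10, 11+6=17
Collecting distinct sums: A + B = {-2, 5, 8, 10, 15, 17}
|A + B| = 6

A + B = {-2, 5, 8, 10, 15, 17}


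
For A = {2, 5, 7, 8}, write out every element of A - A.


A - A = {a - a' : a, a' ∈ A}.
Compute a - a' for each ordered pair (a, a'):
a = 2: 2-2=0, 2-5=-3, 2-7=-5, 2-8=-6
a = 5: 5-2=3, 5-5=0, 5-7=-2, 5-8=-3
a = 7: 7-2=5, 7-5=2, 7-7=0, 7-8=-1
a = 8: 8-2=6, 8-5=3, 8-7=1, 8-8=0
Collecting distinct values (and noting 0 appears from a-a):
A - A = {-6, -5, -3, -2, -1, 0, 1, 2, 3, 5, 6}
|A - A| = 11

A - A = {-6, -5, -3, -2, -1, 0, 1, 2, 3, 5, 6}


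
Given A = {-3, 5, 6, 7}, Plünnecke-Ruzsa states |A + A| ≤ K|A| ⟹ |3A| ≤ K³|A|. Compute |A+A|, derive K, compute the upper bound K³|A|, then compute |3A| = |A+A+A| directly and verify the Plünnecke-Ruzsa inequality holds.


|A| = 4.
Step 1: Compute A + A by enumerating all 16 pairs.
A + A = {-6, 2, 3, 4, 10, 11, 12, 13, 14}, so |A + A| = 9.
Step 2: Doubling constant K = |A + A|/|A| = 9/4 = 9/4 ≈ 2.2500.
Step 3: Plünnecke-Ruzsa gives |3A| ≤ K³·|A| = (2.2500)³ · 4 ≈ 45.5625.
Step 4: Compute 3A = A + A + A directly by enumerating all triples (a,b,c) ∈ A³; |3A| = 16.
Step 5: Check 16 ≤ 45.5625? Yes ✓.

K = 9/4, Plünnecke-Ruzsa bound K³|A| ≈ 45.5625, |3A| = 16, inequality holds.


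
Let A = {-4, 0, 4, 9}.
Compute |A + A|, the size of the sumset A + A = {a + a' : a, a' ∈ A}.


A + A = {a + a' : a, a' ∈ A}; |A| = 4.
General bounds: 2|A| - 1 ≤ |A + A| ≤ |A|(|A|+1)/2, i.e. 7 ≤ |A + A| ≤ 10.
Lower bound 2|A|-1 is attained iff A is an arithmetic progression.
Enumerate sums a + a' for a ≤ a' (symmetric, so this suffices):
a = -4: -4+-4=-8, -4+0=-4, -4+4=0, -4+9=5
a = 0: 0+0=0, 0+4=4, 0+9=9
a = 4: 4+4=8, 4+9=13
a = 9: 9+9=18
Distinct sums: {-8, -4, 0, 4, 5, 8, 9, 13, 18}
|A + A| = 9

|A + A| = 9


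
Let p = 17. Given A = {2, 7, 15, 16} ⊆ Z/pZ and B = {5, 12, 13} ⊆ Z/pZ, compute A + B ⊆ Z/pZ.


Work in Z/17Z: reduce every sum a + b modulo 17.
Enumerate all 12 pairs:
a = 2: 2+5=7, 2+12=14, 2+13=15
a = 7: 7+5=12, 7+12=2, 7+13=3
a = 15: 15+5=3, 15+12=10, 15+13=11
a = 16: 16+5=4, 16+12=11, 16+13=12
Distinct residues collected: {2, 3, 4, 7, 10, 11, 12, 14, 15}
|A + B| = 9 (out of 17 total residues).

A + B = {2, 3, 4, 7, 10, 11, 12, 14, 15}


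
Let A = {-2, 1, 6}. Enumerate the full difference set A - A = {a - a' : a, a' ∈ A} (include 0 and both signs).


A - A = {a - a' : a, a' ∈ A}.
Compute a - a' for each ordered pair (a, a'):
a = -2: -2--2=0, -2-1=-3, -2-6=-8
a = 1: 1--2=3, 1-1=0, 1-6=-5
a = 6: 6--2=8, 6-1=5, 6-6=0
Collecting distinct values (and noting 0 appears from a-a):
A - A = {-8, -5, -3, 0, 3, 5, 8}
|A - A| = 7

A - A = {-8, -5, -3, 0, 3, 5, 8}


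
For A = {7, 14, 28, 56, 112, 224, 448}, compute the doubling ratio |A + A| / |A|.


|A| = 7.
Compute A + A by enumerating all 49 pairs.
A + A = {14, 21, 28, 35, 42, 56, 63, 70, 84, 112, 119, 126, 140, 168, 224, 231, 238, 252, 280, 336, 448, 455, 462, 476, 504, 560, 672, 896}, so |A + A| = 28.
K = |A + A| / |A| = 28/7 = 4/1 ≈ 4.0000.
Reference: AP of size 7 gives K = 13/7 ≈ 1.8571; a fully generic set of size 7 gives K ≈ 4.0000.

|A| = 7, |A + A| = 28, K = 28/7 = 4/1.


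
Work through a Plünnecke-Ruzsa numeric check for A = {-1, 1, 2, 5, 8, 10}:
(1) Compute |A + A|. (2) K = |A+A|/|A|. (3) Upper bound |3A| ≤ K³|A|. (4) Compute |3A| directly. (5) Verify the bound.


|A| = 6.
Step 1: Compute A + A by enumerating all 36 pairs.
A + A = {-2, 0, 1, 2, 3, 4, 6, 7, 9, 10, 11, 12, 13, 15, 16, 18, 20}, so |A + A| = 17.
Step 2: Doubling constant K = |A + A|/|A| = 17/6 = 17/6 ≈ 2.8333.
Step 3: Plünnecke-Ruzsa gives |3A| ≤ K³·|A| = (2.8333)³ · 6 ≈ 136.4722.
Step 4: Compute 3A = A + A + A directly by enumerating all triples (a,b,c) ∈ A³; |3A| = 31.
Step 5: Check 31 ≤ 136.4722? Yes ✓.

K = 17/6, Plünnecke-Ruzsa bound K³|A| ≈ 136.4722, |3A| = 31, inequality holds.


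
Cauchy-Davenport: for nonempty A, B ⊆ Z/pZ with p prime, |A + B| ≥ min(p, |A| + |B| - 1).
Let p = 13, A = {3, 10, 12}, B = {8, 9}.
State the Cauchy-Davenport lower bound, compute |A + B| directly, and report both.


Cauchy-Davenport: |A + B| ≥ min(p, |A| + |B| - 1) for A, B nonempty in Z/pZ.
|A| = 3, |B| = 2, p = 13.
CD lower bound = min(13, 3 + 2 - 1) = min(13, 4) = 4.
Compute A + B mod 13 directly:
a = 3: 3+8=11, 3+9=12
a = 10: 10+8=5, 10+9=6
a = 12: 12+8=7, 12+9=8
A + B = {5, 6, 7, 8, 11, 12}, so |A + B| = 6.
Verify: 6 ≥ 4? Yes ✓.

CD lower bound = 4, actual |A + B| = 6.


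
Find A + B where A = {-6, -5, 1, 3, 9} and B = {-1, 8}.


A + B = {a + b : a ∈ A, b ∈ B}.
Enumerate all |A|·|B| = 5·2 = 10 pairs (a, b) and collect distinct sums.
a = -6: -6+-1=-7, -6+8=2
a = -5: -5+-1=-6, -5+8=3
a = 1: 1+-1=0, 1+8=9
a = 3: 3+-1=2, 3+8=11
a = 9: 9+-1=8, 9+8=17
Collecting distinct sums: A + B = {-7, -6, 0, 2, 3, 8, 9, 11, 17}
|A + B| = 9

A + B = {-7, -6, 0, 2, 3, 8, 9, 11, 17}


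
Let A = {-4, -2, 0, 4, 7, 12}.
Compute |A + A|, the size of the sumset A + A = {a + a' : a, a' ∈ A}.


A + A = {a + a' : a, a' ∈ A}; |A| = 6.
General bounds: 2|A| - 1 ≤ |A + A| ≤ |A|(|A|+1)/2, i.e. 11 ≤ |A + A| ≤ 21.
Lower bound 2|A|-1 is attained iff A is an arithmetic progression.
Enumerate sums a + a' for a ≤ a' (symmetric, so this suffices):
a = -4: -4+-4=-8, -4+-2=-6, -4+0=-4, -4+4=0, -4+7=3, -4+12=8
a = -2: -2+-2=-4, -2+0=-2, -2+4=2, -2+7=5, -2+12=10
a = 0: 0+0=0, 0+4=4, 0+7=7, 0+12=12
a = 4: 4+4=8, 4+7=11, 4+12=16
a = 7: 7+7=14, 7+12=19
a = 12: 12+12=24
Distinct sums: {-8, -6, -4, -2, 0, 2, 3, 4, 5, 7, 8, 10, 11, 12, 14, 16, 19, 24}
|A + A| = 18

|A + A| = 18


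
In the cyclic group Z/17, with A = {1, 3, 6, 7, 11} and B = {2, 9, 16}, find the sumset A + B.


Work in Z/17Z: reduce every sum a + b modulo 17.
Enumerate all 15 pairs:
a = 1: 1+2=3, 1+9=10, 1+16=0
a = 3: 3+2=5, 3+9=12, 3+16=2
a = 6: 6+2=8, 6+9=15, 6+16=5
a = 7: 7+2=9, 7+9=16, 7+16=6
a = 11: 11+2=13, 11+9=3, 11+16=10
Distinct residues collected: {0, 2, 3, 5, 6, 8, 9, 10, 12, 13, 15, 16}
|A + B| = 12 (out of 17 total residues).

A + B = {0, 2, 3, 5, 6, 8, 9, 10, 12, 13, 15, 16}


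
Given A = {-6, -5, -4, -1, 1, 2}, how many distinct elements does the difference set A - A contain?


A - A = {a - a' : a, a' ∈ A}; |A| = 6.
Bounds: 2|A|-1 ≤ |A - A| ≤ |A|² - |A| + 1, i.e. 11 ≤ |A - A| ≤ 31.
Note: 0 ∈ A - A always (from a - a). The set is symmetric: if d ∈ A - A then -d ∈ A - A.
Enumerate nonzero differences d = a - a' with a > a' (then include -d):
Positive differences: {1, 2, 3, 4, 5, 6, 7, 8}
Full difference set: {0} ∪ (positive diffs) ∪ (negative diffs).
|A - A| = 1 + 2·8 = 17 (matches direct enumeration: 17).

|A - A| = 17


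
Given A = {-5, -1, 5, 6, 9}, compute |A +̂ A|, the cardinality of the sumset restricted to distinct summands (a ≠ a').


Restricted sumset: A +̂ A = {a + a' : a ∈ A, a' ∈ A, a ≠ a'}.
Equivalently, take A + A and drop any sum 2a that is achievable ONLY as a + a for a ∈ A (i.e. sums representable only with equal summands).
Enumerate pairs (a, a') with a < a' (symmetric, so each unordered pair gives one sum; this covers all a ≠ a'):
  -5 + -1 = -6
  -5 + 5 = 0
  -5 + 6 = 1
  -5 + 9 = 4
  -1 + 5 = 4
  -1 + 6 = 5
  -1 + 9 = 8
  5 + 6 = 11
  5 + 9 = 14
  6 + 9 = 15
Collected distinct sums: {-6, 0, 1, 4, 5, 8, 11, 14, 15}
|A +̂ A| = 9
(Reference bound: |A +̂ A| ≥ 2|A| - 3 for |A| ≥ 2, with |A| = 5 giving ≥ 7.)

|A +̂ A| = 9


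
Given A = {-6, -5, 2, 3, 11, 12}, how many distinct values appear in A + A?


A + A = {a + a' : a, a' ∈ A}; |A| = 6.
General bounds: 2|A| - 1 ≤ |A + A| ≤ |A|(|A|+1)/2, i.e. 11 ≤ |A + A| ≤ 21.
Lower bound 2|A|-1 is attained iff A is an arithmetic progression.
Enumerate sums a + a' for a ≤ a' (symmetric, so this suffices):
a = -6: -6+-6=-12, -6+-5=-11, -6+2=-4, -6+3=-3, -6+11=5, -6+12=6
a = -5: -5+-5=-10, -5+2=-3, -5+3=-2, -5+11=6, -5+12=7
a = 2: 2+2=4, 2+3=5, 2+11=13, 2+12=14
a = 3: 3+3=6, 3+11=14, 3+12=15
a = 11: 11+11=22, 11+12=23
a = 12: 12+12=24
Distinct sums: {-12, -11, -10, -4, -3, -2, 4, 5, 6, 7, 13, 14, 15, 22, 23, 24}
|A + A| = 16

|A + A| = 16


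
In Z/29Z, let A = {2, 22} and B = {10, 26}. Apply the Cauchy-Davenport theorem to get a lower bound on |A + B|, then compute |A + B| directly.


Cauchy-Davenport: |A + B| ≥ min(p, |A| + |B| - 1) for A, B nonempty in Z/pZ.
|A| = 2, |B| = 2, p = 29.
CD lower bound = min(29, 2 + 2 - 1) = min(29, 3) = 3.
Compute A + B mod 29 directly:
a = 2: 2+10=12, 2+26=28
a = 22: 22+10=3, 22+26=19
A + B = {3, 12, 19, 28}, so |A + B| = 4.
Verify: 4 ≥ 3? Yes ✓.

CD lower bound = 3, actual |A + B| = 4.


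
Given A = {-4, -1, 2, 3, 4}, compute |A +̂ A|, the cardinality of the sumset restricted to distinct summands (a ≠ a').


Restricted sumset: A +̂ A = {a + a' : a ∈ A, a' ∈ A, a ≠ a'}.
Equivalently, take A + A and drop any sum 2a that is achievable ONLY as a + a for a ∈ A (i.e. sums representable only with equal summands).
Enumerate pairs (a, a') with a < a' (symmetric, so each unordered pair gives one sum; this covers all a ≠ a'):
  -4 + -1 = -5
  -4 + 2 = -2
  -4 + 3 = -1
  -4 + 4 = 0
  -1 + 2 = 1
  -1 + 3 = 2
  -1 + 4 = 3
  2 + 3 = 5
  2 + 4 = 6
  3 + 4 = 7
Collected distinct sums: {-5, -2, -1, 0, 1, 2, 3, 5, 6, 7}
|A +̂ A| = 10
(Reference bound: |A +̂ A| ≥ 2|A| - 3 for |A| ≥ 2, with |A| = 5 giving ≥ 7.)

|A +̂ A| = 10


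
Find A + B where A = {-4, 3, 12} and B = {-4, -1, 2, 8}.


A + B = {a + b : a ∈ A, b ∈ B}.
Enumerate all |A|·|B| = 3·4 = 12 pairs (a, b) and collect distinct sums.
a = -4: -4+-4=-8, -4+-1=-5, -4+2=-2, -4+8=4
a = 3: 3+-4=-1, 3+-1=2, 3+2=5, 3+8=11
a = 12: 12+-4=8, 12+-1=11, 12+2=14, 12+8=20
Collecting distinct sums: A + B = {-8, -5, -2, -1, 2, 4, 5, 8, 11, 14, 20}
|A + B| = 11

A + B = {-8, -5, -2, -1, 2, 4, 5, 8, 11, 14, 20}


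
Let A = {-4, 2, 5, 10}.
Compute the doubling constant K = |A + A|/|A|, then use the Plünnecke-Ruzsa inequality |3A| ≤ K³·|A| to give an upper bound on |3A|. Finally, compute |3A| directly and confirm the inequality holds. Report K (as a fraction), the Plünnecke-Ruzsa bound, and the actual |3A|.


|A| = 4.
Step 1: Compute A + A by enumerating all 16 pairs.
A + A = {-8, -2, 1, 4, 6, 7, 10, 12, 15, 20}, so |A + A| = 10.
Step 2: Doubling constant K = |A + A|/|A| = 10/4 = 10/4 ≈ 2.5000.
Step 3: Plünnecke-Ruzsa gives |3A| ≤ K³·|A| = (2.5000)³ · 4 ≈ 62.5000.
Step 4: Compute 3A = A + A + A directly by enumerating all triples (a,b,c) ∈ A³; |3A| = 19.
Step 5: Check 19 ≤ 62.5000? Yes ✓.

K = 10/4, Plünnecke-Ruzsa bound K³|A| ≈ 62.5000, |3A| = 19, inequality holds.


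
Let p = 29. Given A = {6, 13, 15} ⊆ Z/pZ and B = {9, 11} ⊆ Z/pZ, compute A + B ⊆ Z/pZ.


Work in Z/29Z: reduce every sum a + b modulo 29.
Enumerate all 6 pairs:
a = 6: 6+9=15, 6+11=17
a = 13: 13+9=22, 13+11=24
a = 15: 15+9=24, 15+11=26
Distinct residues collected: {15, 17, 22, 24, 26}
|A + B| = 5 (out of 29 total residues).

A + B = {15, 17, 22, 24, 26}


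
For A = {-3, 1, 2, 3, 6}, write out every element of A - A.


A - A = {a - a' : a, a' ∈ A}.
Compute a - a' for each ordered pair (a, a'):
a = -3: -3--3=0, -3-1=-4, -3-2=-5, -3-3=-6, -3-6=-9
a = 1: 1--3=4, 1-1=0, 1-2=-1, 1-3=-2, 1-6=-5
a = 2: 2--3=5, 2-1=1, 2-2=0, 2-3=-1, 2-6=-4
a = 3: 3--3=6, 3-1=2, 3-2=1, 3-3=0, 3-6=-3
a = 6: 6--3=9, 6-1=5, 6-2=4, 6-3=3, 6-6=0
Collecting distinct values (and noting 0 appears from a-a):
A - A = {-9, -6, -5, -4, -3, -2, -1, 0, 1, 2, 3, 4, 5, 6, 9}
|A - A| = 15

A - A = {-9, -6, -5, -4, -3, -2, -1, 0, 1, 2, 3, 4, 5, 6, 9}


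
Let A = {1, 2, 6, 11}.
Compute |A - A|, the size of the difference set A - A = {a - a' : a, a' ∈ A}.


A - A = {a - a' : a, a' ∈ A}; |A| = 4.
Bounds: 2|A|-1 ≤ |A - A| ≤ |A|² - |A| + 1, i.e. 7 ≤ |A - A| ≤ 13.
Note: 0 ∈ A - A always (from a - a). The set is symmetric: if d ∈ A - A then -d ∈ A - A.
Enumerate nonzero differences d = a - a' with a > a' (then include -d):
Positive differences: {1, 4, 5, 9, 10}
Full difference set: {0} ∪ (positive diffs) ∪ (negative diffs).
|A - A| = 1 + 2·5 = 11 (matches direct enumeration: 11).

|A - A| = 11


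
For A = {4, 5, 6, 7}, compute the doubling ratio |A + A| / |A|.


|A| = 4.
Compute A + A by enumerating all 16 pairs.
A + A = {8, 9, 10, 11, 12, 13, 14}, so |A + A| = 7.
K = |A + A| / |A| = 7/4 (already in lowest terms) ≈ 1.7500.
Reference: AP of size 4 gives K = 7/4 ≈ 1.7500; a fully generic set of size 4 gives K ≈ 2.5000.

|A| = 4, |A + A| = 7, K = 7/4.


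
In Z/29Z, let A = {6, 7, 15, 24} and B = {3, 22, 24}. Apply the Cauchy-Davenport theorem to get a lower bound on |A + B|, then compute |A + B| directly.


Cauchy-Davenport: |A + B| ≥ min(p, |A| + |B| - 1) for A, B nonempty in Z/pZ.
|A| = 4, |B| = 3, p = 29.
CD lower bound = min(29, 4 + 3 - 1) = min(29, 6) = 6.
Compute A + B mod 29 directly:
a = 6: 6+3=9, 6+22=28, 6+24=1
a = 7: 7+3=10, 7+22=0, 7+24=2
a = 15: 15+3=18, 15+22=8, 15+24=10
a = 24: 24+3=27, 24+22=17, 24+24=19
A + B = {0, 1, 2, 8, 9, 10, 17, 18, 19, 27, 28}, so |A + B| = 11.
Verify: 11 ≥ 6? Yes ✓.

CD lower bound = 6, actual |A + B| = 11.


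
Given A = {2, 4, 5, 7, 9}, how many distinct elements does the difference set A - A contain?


A - A = {a - a' : a, a' ∈ A}; |A| = 5.
Bounds: 2|A|-1 ≤ |A - A| ≤ |A|² - |A| + 1, i.e. 9 ≤ |A - A| ≤ 21.
Note: 0 ∈ A - A always (from a - a). The set is symmetric: if d ∈ A - A then -d ∈ A - A.
Enumerate nonzero differences d = a - a' with a > a' (then include -d):
Positive differences: {1, 2, 3, 4, 5, 7}
Full difference set: {0} ∪ (positive diffs) ∪ (negative diffs).
|A - A| = 1 + 2·6 = 13 (matches direct enumeration: 13).

|A - A| = 13


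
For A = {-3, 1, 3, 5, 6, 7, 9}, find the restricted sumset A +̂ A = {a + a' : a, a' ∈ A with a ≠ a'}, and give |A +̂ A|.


Restricted sumset: A +̂ A = {a + a' : a ∈ A, a' ∈ A, a ≠ a'}.
Equivalently, take A + A and drop any sum 2a that is achievable ONLY as a + a for a ∈ A (i.e. sums representable only with equal summands).
Enumerate pairs (a, a') with a < a' (symmetric, so each unordered pair gives one sum; this covers all a ≠ a'):
  -3 + 1 = -2
  -3 + 3 = 0
  -3 + 5 = 2
  -3 + 6 = 3
  -3 + 7 = 4
  -3 + 9 = 6
  1 + 3 = 4
  1 + 5 = 6
  1 + 6 = 7
  1 + 7 = 8
  1 + 9 = 10
  3 + 5 = 8
  3 + 6 = 9
  3 + 7 = 10
  3 + 9 = 12
  5 + 6 = 11
  5 + 7 = 12
  5 + 9 = 14
  6 + 7 = 13
  6 + 9 = 15
  7 + 9 = 16
Collected distinct sums: {-2, 0, 2, 3, 4, 6, 7, 8, 9, 10, 11, 12, 13, 14, 15, 16}
|A +̂ A| = 16
(Reference bound: |A +̂ A| ≥ 2|A| - 3 for |A| ≥ 2, with |A| = 7 giving ≥ 11.)

|A +̂ A| = 16


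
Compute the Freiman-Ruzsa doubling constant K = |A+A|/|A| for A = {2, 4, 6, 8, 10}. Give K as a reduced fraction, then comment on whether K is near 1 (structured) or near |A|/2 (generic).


|A| = 5.
Compute A + A by enumerating all 25 pairs.
A + A = {4, 6, 8, 10, 12, 14, 16, 18, 20}, so |A + A| = 9.
K = |A + A| / |A| = 9/5 (already in lowest terms) ≈ 1.8000.
Reference: AP of size 5 gives K = 9/5 ≈ 1.8000; a fully generic set of size 5 gives K ≈ 3.0000.

|A| = 5, |A + A| = 9, K = 9/5.


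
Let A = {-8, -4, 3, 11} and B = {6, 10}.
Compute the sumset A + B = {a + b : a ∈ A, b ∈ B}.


A + B = {a + b : a ∈ A, b ∈ B}.
Enumerate all |A|·|B| = 4·2 = 8 pairs (a, b) and collect distinct sums.
a = -8: -8+6=-2, -8+10=2
a = -4: -4+6=2, -4+10=6
a = 3: 3+6=9, 3+10=13
a = 11: 11+6=17, 11+10=21
Collecting distinct sums: A + B = {-2, 2, 6, 9, 13, 17, 21}
|A + B| = 7

A + B = {-2, 2, 6, 9, 13, 17, 21}


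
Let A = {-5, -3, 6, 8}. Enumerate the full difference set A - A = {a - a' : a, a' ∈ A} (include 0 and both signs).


A - A = {a - a' : a, a' ∈ A}.
Compute a - a' for each ordered pair (a, a'):
a = -5: -5--5=0, -5--3=-2, -5-6=-11, -5-8=-13
a = -3: -3--5=2, -3--3=0, -3-6=-9, -3-8=-11
a = 6: 6--5=11, 6--3=9, 6-6=0, 6-8=-2
a = 8: 8--5=13, 8--3=11, 8-6=2, 8-8=0
Collecting distinct values (and noting 0 appears from a-a):
A - A = {-13, -11, -9, -2, 0, 2, 9, 11, 13}
|A - A| = 9

A - A = {-13, -11, -9, -2, 0, 2, 9, 11, 13}


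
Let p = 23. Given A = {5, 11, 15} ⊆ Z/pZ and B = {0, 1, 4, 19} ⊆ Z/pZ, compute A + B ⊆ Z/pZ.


Work in Z/23Z: reduce every sum a + b modulo 23.
Enumerate all 12 pairs:
a = 5: 5+0=5, 5+1=6, 5+4=9, 5+19=1
a = 11: 11+0=11, 11+1=12, 11+4=15, 11+19=7
a = 15: 15+0=15, 15+1=16, 15+4=19, 15+19=11
Distinct residues collected: {1, 5, 6, 7, 9, 11, 12, 15, 16, 19}
|A + B| = 10 (out of 23 total residues).

A + B = {1, 5, 6, 7, 9, 11, 12, 15, 16, 19}


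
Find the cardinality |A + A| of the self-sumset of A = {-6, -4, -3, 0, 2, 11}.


A + A = {a + a' : a, a' ∈ A}; |A| = 6.
General bounds: 2|A| - 1 ≤ |A + A| ≤ |A|(|A|+1)/2, i.e. 11 ≤ |A + A| ≤ 21.
Lower bound 2|A|-1 is attained iff A is an arithmetic progression.
Enumerate sums a + a' for a ≤ a' (symmetric, so this suffices):
a = -6: -6+-6=-12, -6+-4=-10, -6+-3=-9, -6+0=-6, -6+2=-4, -6+11=5
a = -4: -4+-4=-8, -4+-3=-7, -4+0=-4, -4+2=-2, -4+11=7
a = -3: -3+-3=-6, -3+0=-3, -3+2=-1, -3+11=8
a = 0: 0+0=0, 0+2=2, 0+11=11
a = 2: 2+2=4, 2+11=13
a = 11: 11+11=22
Distinct sums: {-12, -10, -9, -8, -7, -6, -4, -3, -2, -1, 0, 2, 4, 5, 7, 8, 11, 13, 22}
|A + A| = 19

|A + A| = 19


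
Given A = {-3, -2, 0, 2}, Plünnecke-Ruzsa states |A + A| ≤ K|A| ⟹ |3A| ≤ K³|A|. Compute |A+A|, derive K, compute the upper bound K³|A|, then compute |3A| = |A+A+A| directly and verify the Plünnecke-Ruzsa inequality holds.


|A| = 4.
Step 1: Compute A + A by enumerating all 16 pairs.
A + A = {-6, -5, -4, -3, -2, -1, 0, 2, 4}, so |A + A| = 9.
Step 2: Doubling constant K = |A + A|/|A| = 9/4 = 9/4 ≈ 2.2500.
Step 3: Plünnecke-Ruzsa gives |3A| ≤ K³·|A| = (2.2500)³ · 4 ≈ 45.5625.
Step 4: Compute 3A = A + A + A directly by enumerating all triples (a,b,c) ∈ A³; |3A| = 14.
Step 5: Check 14 ≤ 45.5625? Yes ✓.

K = 9/4, Plünnecke-Ruzsa bound K³|A| ≈ 45.5625, |3A| = 14, inequality holds.


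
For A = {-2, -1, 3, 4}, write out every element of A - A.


A - A = {a - a' : a, a' ∈ A}.
Compute a - a' for each ordered pair (a, a'):
a = -2: -2--2=0, -2--1=-1, -2-3=-5, -2-4=-6
a = -1: -1--2=1, -1--1=0, -1-3=-4, -1-4=-5
a = 3: 3--2=5, 3--1=4, 3-3=0, 3-4=-1
a = 4: 4--2=6, 4--1=5, 4-3=1, 4-4=0
Collecting distinct values (and noting 0 appears from a-a):
A - A = {-6, -5, -4, -1, 0, 1, 4, 5, 6}
|A - A| = 9

A - A = {-6, -5, -4, -1, 0, 1, 4, 5, 6}


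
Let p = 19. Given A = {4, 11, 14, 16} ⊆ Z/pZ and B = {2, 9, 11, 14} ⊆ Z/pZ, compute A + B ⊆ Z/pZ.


Work in Z/19Z: reduce every sum a + b modulo 19.
Enumerate all 16 pairs:
a = 4: 4+2=6, 4+9=13, 4+11=15, 4+14=18
a = 11: 11+2=13, 11+9=1, 11+11=3, 11+14=6
a = 14: 14+2=16, 14+9=4, 14+11=6, 14+14=9
a = 16: 16+2=18, 16+9=6, 16+11=8, 16+14=11
Distinct residues collected: {1, 3, 4, 6, 8, 9, 11, 13, 15, 16, 18}
|A + B| = 11 (out of 19 total residues).

A + B = {1, 3, 4, 6, 8, 9, 11, 13, 15, 16, 18}


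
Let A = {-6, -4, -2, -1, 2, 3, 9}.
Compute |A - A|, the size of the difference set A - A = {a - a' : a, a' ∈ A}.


A - A = {a - a' : a, a' ∈ A}; |A| = 7.
Bounds: 2|A|-1 ≤ |A - A| ≤ |A|² - |A| + 1, i.e. 13 ≤ |A - A| ≤ 43.
Note: 0 ∈ A - A always (from a - a). The set is symmetric: if d ∈ A - A then -d ∈ A - A.
Enumerate nonzero differences d = a - a' with a > a' (then include -d):
Positive differences: {1, 2, 3, 4, 5, 6, 7, 8, 9, 10, 11, 13, 15}
Full difference set: {0} ∪ (positive diffs) ∪ (negative diffs).
|A - A| = 1 + 2·13 = 27 (matches direct enumeration: 27).

|A - A| = 27


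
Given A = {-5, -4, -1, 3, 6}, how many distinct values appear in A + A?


A + A = {a + a' : a, a' ∈ A}; |A| = 5.
General bounds: 2|A| - 1 ≤ |A + A| ≤ |A|(|A|+1)/2, i.e. 9 ≤ |A + A| ≤ 15.
Lower bound 2|A|-1 is attained iff A is an arithmetic progression.
Enumerate sums a + a' for a ≤ a' (symmetric, so this suffices):
a = -5: -5+-5=-10, -5+-4=-9, -5+-1=-6, -5+3=-2, -5+6=1
a = -4: -4+-4=-8, -4+-1=-5, -4+3=-1, -4+6=2
a = -1: -1+-1=-2, -1+3=2, -1+6=5
a = 3: 3+3=6, 3+6=9
a = 6: 6+6=12
Distinct sums: {-10, -9, -8, -6, -5, -2, -1, 1, 2, 5, 6, 9, 12}
|A + A| = 13

|A + A| = 13


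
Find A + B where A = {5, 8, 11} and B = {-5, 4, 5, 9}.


A + B = {a + b : a ∈ A, b ∈ B}.
Enumerate all |A|·|B| = 3·4 = 12 pairs (a, b) and collect distinct sums.
a = 5: 5+-5=0, 5+4=9, 5+5=10, 5+9=14
a = 8: 8+-5=3, 8+4=12, 8+5=13, 8+9=17
a = 11: 11+-5=6, 11+4=15, 11+5=16, 11+9=20
Collecting distinct sums: A + B = {0, 3, 6, 9, 10, 12, 13, 14, 15, 16, 17, 20}
|A + B| = 12

A + B = {0, 3, 6, 9, 10, 12, 13, 14, 15, 16, 17, 20}


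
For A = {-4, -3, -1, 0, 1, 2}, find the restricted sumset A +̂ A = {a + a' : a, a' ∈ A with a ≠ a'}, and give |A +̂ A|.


Restricted sumset: A +̂ A = {a + a' : a ∈ A, a' ∈ A, a ≠ a'}.
Equivalently, take A + A and drop any sum 2a that is achievable ONLY as a + a for a ∈ A (i.e. sums representable only with equal summands).
Enumerate pairs (a, a') with a < a' (symmetric, so each unordered pair gives one sum; this covers all a ≠ a'):
  -4 + -3 = -7
  -4 + -1 = -5
  -4 + 0 = -4
  -4 + 1 = -3
  -4 + 2 = -2
  -3 + -1 = -4
  -3 + 0 = -3
  -3 + 1 = -2
  -3 + 2 = -1
  -1 + 0 = -1
  -1 + 1 = 0
  -1 + 2 = 1
  0 + 1 = 1
  0 + 2 = 2
  1 + 2 = 3
Collected distinct sums: {-7, -5, -4, -3, -2, -1, 0, 1, 2, 3}
|A +̂ A| = 10
(Reference bound: |A +̂ A| ≥ 2|A| - 3 for |A| ≥ 2, with |A| = 6 giving ≥ 9.)

|A +̂ A| = 10


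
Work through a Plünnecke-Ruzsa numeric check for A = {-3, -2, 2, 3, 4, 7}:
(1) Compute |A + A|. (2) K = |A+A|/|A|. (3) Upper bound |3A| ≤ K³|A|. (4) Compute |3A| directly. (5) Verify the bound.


|A| = 6.
Step 1: Compute A + A by enumerating all 36 pairs.
A + A = {-6, -5, -4, -1, 0, 1, 2, 4, 5, 6, 7, 8, 9, 10, 11, 14}, so |A + A| = 16.
Step 2: Doubling constant K = |A + A|/|A| = 16/6 = 16/6 ≈ 2.6667.
Step 3: Plünnecke-Ruzsa gives |3A| ≤ K³·|A| = (2.6667)³ · 6 ≈ 113.7778.
Step 4: Compute 3A = A + A + A directly by enumerating all triples (a,b,c) ∈ A³; |3A| = 28.
Step 5: Check 28 ≤ 113.7778? Yes ✓.

K = 16/6, Plünnecke-Ruzsa bound K³|A| ≈ 113.7778, |3A| = 28, inequality holds.


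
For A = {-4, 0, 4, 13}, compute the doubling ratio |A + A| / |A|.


|A| = 4.
Compute A + A by enumerating all 16 pairs.
A + A = {-8, -4, 0, 4, 8, 9, 13, 17, 26}, so |A + A| = 9.
K = |A + A| / |A| = 9/4 (already in lowest terms) ≈ 2.2500.
Reference: AP of size 4 gives K = 7/4 ≈ 1.7500; a fully generic set of size 4 gives K ≈ 2.5000.

|A| = 4, |A + A| = 9, K = 9/4.


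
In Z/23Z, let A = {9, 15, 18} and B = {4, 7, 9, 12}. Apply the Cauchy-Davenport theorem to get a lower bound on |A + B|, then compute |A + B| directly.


Cauchy-Davenport: |A + B| ≥ min(p, |A| + |B| - 1) for A, B nonempty in Z/pZ.
|A| = 3, |B| = 4, p = 23.
CD lower bound = min(23, 3 + 4 - 1) = min(23, 6) = 6.
Compute A + B mod 23 directly:
a = 9: 9+4=13, 9+7=16, 9+9=18, 9+12=21
a = 15: 15+4=19, 15+7=22, 15+9=1, 15+12=4
a = 18: 18+4=22, 18+7=2, 18+9=4, 18+12=7
A + B = {1, 2, 4, 7, 13, 16, 18, 19, 21, 22}, so |A + B| = 10.
Verify: 10 ≥ 6? Yes ✓.

CD lower bound = 6, actual |A + B| = 10.


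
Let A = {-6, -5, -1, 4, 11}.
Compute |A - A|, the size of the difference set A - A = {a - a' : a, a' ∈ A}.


A - A = {a - a' : a, a' ∈ A}; |A| = 5.
Bounds: 2|A|-1 ≤ |A - A| ≤ |A|² - |A| + 1, i.e. 9 ≤ |A - A| ≤ 21.
Note: 0 ∈ A - A always (from a - a). The set is symmetric: if d ∈ A - A then -d ∈ A - A.
Enumerate nonzero differences d = a - a' with a > a' (then include -d):
Positive differences: {1, 4, 5, 7, 9, 10, 12, 16, 17}
Full difference set: {0} ∪ (positive diffs) ∪ (negative diffs).
|A - A| = 1 + 2·9 = 19 (matches direct enumeration: 19).

|A - A| = 19


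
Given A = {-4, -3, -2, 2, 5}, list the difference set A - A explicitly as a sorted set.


A - A = {a - a' : a, a' ∈ A}.
Compute a - a' for each ordered pair (a, a'):
a = -4: -4--4=0, -4--3=-1, -4--2=-2, -4-2=-6, -4-5=-9
a = -3: -3--4=1, -3--3=0, -3--2=-1, -3-2=-5, -3-5=-8
a = -2: -2--4=2, -2--3=1, -2--2=0, -2-2=-4, -2-5=-7
a = 2: 2--4=6, 2--3=5, 2--2=4, 2-2=0, 2-5=-3
a = 5: 5--4=9, 5--3=8, 5--2=7, 5-2=3, 5-5=0
Collecting distinct values (and noting 0 appears from a-a):
A - A = {-9, -8, -7, -6, -5, -4, -3, -2, -1, 0, 1, 2, 3, 4, 5, 6, 7, 8, 9}
|A - A| = 19

A - A = {-9, -8, -7, -6, -5, -4, -3, -2, -1, 0, 1, 2, 3, 4, 5, 6, 7, 8, 9}


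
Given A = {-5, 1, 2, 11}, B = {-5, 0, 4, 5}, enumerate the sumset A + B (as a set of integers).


A + B = {a + b : a ∈ A, b ∈ B}.
Enumerate all |A|·|B| = 4·4 = 16 pairs (a, b) and collect distinct sums.
a = -5: -5+-5=-10, -5+0=-5, -5+4=-1, -5+5=0
a = 1: 1+-5=-4, 1+0=1, 1+4=5, 1+5=6
a = 2: 2+-5=-3, 2+0=2, 2+4=6, 2+5=7
a = 11: 11+-5=6, 11+0=11, 11+4=15, 11+5=16
Collecting distinct sums: A + B = {-10, -5, -4, -3, -1, 0, 1, 2, 5, 6, 7, 11, 15, 16}
|A + B| = 14

A + B = {-10, -5, -4, -3, -1, 0, 1, 2, 5, 6, 7, 11, 15, 16}
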